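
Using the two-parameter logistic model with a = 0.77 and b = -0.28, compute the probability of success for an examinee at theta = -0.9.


a*(theta - b) = 0.77 * (-0.9 - -0.28) = -0.4774
exp(--0.4774) = 1.6119
P = 1 / (1 + 1.6119)
P = 0.3829

0.3829


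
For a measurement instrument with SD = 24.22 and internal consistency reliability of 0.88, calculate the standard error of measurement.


SEM = SD * sqrt(1 - rxx)
SEM = 24.22 * sqrt(1 - 0.88)
SEM = 24.22 * sqrt(0.12) = 24.22 * 0.34641
SEM = 8.3901

8.3901


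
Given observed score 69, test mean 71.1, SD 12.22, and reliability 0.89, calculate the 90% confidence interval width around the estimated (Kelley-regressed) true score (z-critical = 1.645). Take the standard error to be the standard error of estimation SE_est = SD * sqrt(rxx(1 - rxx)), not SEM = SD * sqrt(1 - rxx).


True score estimate = 0.89*69 + 0.11*71.1 = 69.231
SE_est = SD * sqrt(rxx * (1 - rxx)) = 12.22 * sqrt(0.89 * 0.11) = 12.22 * sqrt(0.0979) = 3.823513
CI = T_est +/- z * SE_est, so width = 2 * z * SE_est = 2 * 1.645 * 3.823513
Width = 12.5794

12.5794


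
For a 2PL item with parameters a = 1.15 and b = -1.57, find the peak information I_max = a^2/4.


For 2PL, max info at theta = b = -1.57
I_max = a^2 / 4 = 1.15^2 / 4
= 1.3225 / 4
I_max = 0.3306

0.3306


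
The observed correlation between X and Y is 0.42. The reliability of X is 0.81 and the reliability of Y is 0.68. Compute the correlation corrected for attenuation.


r_corrected = rxy / sqrt(rxx * ryy)
= 0.42 / sqrt(0.81 * 0.68)
= 0.42 / sqrt(0.5508)
= 0.42 / 0.742159
r_corrected = 0.5659

0.5659


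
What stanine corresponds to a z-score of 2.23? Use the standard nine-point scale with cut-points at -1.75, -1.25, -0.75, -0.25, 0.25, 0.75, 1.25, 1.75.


Stanine boundaries: [-1.75, -1.25, -0.75, -0.25, 0.25, 0.75, 1.25, 1.75]
z = 2.23
Check each boundary:
  z >= -1.75 -> could be stanine 2
  z >= -1.25 -> could be stanine 3
  z >= -0.75 -> could be stanine 4
  z >= -0.25 -> could be stanine 5
  z >= 0.25 -> could be stanine 6
  z >= 0.75 -> could be stanine 7
  z >= 1.25 -> could be stanine 8
  z >= 1.75 -> could be stanine 9
Highest qualifying boundary gives stanine = 9

9


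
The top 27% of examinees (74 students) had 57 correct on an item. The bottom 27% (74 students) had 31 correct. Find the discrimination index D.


p_upper = 57/74 = 0.7703
p_lower = 31/74 = 0.4189
D = 0.7703 - 0.4189 = 0.3514

0.3514


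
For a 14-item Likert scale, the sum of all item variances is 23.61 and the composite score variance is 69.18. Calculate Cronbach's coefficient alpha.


alpha = (k/(k-1)) * (1 - sum(si^2)/s_total^2)
= (14/13) * (1 - 23.61/69.18)
alpha = 0.7094

0.7094


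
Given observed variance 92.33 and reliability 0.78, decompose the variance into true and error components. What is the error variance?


var_true = rxx * var_obs = 0.78 * 92.33 = 72.0174
var_error = var_obs - var_true
var_error = 92.33 - 72.0174
var_error = 20.3126

20.3126


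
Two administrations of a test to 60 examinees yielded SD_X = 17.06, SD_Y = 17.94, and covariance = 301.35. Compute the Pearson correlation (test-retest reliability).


r = cov(X,Y) / (SD_X * SD_Y)
r = 301.35 / (17.06 * 17.94)
r = 301.35 / 306.0564
r = 0.9846

0.9846


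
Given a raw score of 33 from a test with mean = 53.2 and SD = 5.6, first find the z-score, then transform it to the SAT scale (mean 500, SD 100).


z = (X - mean) / SD = (33 - 53.2) / 5.6
z = -20.2 / 5.6
z = -3.6071
SAT-scale = SAT = 500 + 100z
Carry z at full precision (z = -20.2 / 5.6) into the conversion:
SAT-scale = 500 + 100 * (-20.2 / 5.6) = 500 + -2020 / 5.6
SAT-scale = 500 + -360.7143
SAT-scale = 139.2857

139.2857


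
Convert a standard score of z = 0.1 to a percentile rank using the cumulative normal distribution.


CDF(z) = 0.5 * (1 + erf(z/sqrt(2)))
erf(0.0707) = 0.0797
CDF = 0.5398
Percentile rank = 0.5398 * 100 = 53.98

53.98


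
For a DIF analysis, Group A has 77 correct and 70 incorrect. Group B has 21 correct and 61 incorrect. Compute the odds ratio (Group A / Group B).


Odds_A = 77/70 = 1.1
Odds_B = 21/61 = 0.3443
OR = Odds_A / Odds_B = 1.1 / 0.3443
Exactly, OR = (77 * 61) / (70 * 21) = 4697 / 1470
OR = 3.1952

3.1952


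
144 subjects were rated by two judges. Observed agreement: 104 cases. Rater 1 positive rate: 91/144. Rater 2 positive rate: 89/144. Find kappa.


P_o = 104/144 = 0.722222
P_e = (91*89 + 53*55) / 20736 = 0.531154
kappa = (P_o - P_e) / (1 - P_e)
kappa = (0.722222 - 0.531154) / (1 - 0.531154)
kappa = 0.4075

0.4075


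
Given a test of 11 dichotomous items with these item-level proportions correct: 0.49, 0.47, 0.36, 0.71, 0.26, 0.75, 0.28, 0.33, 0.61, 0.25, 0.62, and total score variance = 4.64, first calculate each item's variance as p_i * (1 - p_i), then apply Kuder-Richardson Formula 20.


For each item, compute p_i * q_i:
  Item 1: 0.49 * 0.51 = 0.2499
  Item 2: 0.47 * 0.53 = 0.2491
  Item 3: 0.36 * 0.64 = 0.2304
  Item 4: 0.71 * 0.29 = 0.2059
  Item 5: 0.26 * 0.74 = 0.1924
  Item 6: 0.75 * 0.25 = 0.1875
  Item 7: 0.28 * 0.72 = 0.2016
  Item 8: 0.33 * 0.67 = 0.2211
  Item 9: 0.61 * 0.39 = 0.2379
  Item 10: 0.25 * 0.75 = 0.1875
  Item 11: 0.62 * 0.38 = 0.2356
Sum(p_i * q_i) = 0.2499 + 0.2491 + 0.2304 + 0.2059 + 0.1924 + 0.1875 + 0.2016 + 0.2211 + 0.2379 + 0.1875 + 0.2356 = 2.3989
KR-20 = (k/(k-1)) * (1 - Sum(p_i*q_i) / Var_total)
= (11/10) * (1 - 2.3989/4.64)
= 1.1 * 0.483
KR-20 = 0.5313

0.5313


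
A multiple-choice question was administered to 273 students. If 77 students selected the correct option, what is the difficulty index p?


Item difficulty p = number correct / total examinees
p = 77 / 273
p = 0.2821

0.2821


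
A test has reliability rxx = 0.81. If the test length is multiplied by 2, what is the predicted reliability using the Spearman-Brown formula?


r_new = (n * rxx) / (1 + (n-1) * rxx)
r_new = (2 * 0.81) / (1 + 1 * 0.81)
r_new = 1.62 / 1.81
r_new = 0.895

0.895


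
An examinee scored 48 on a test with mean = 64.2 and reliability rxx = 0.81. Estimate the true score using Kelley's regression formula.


T_est = rxx * X + (1 - rxx) * mean
T_est = 0.81 * 48 + 0.19 * 64.2
T_est = 38.88 + 12.198
T_est = 51.078

51.078


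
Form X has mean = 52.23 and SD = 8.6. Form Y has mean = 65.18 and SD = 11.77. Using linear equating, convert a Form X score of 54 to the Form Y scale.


slope = SD_Y / SD_X = 11.77 / 8.6 ~ 1.3686
intercept = mean_Y - slope * mean_X = 65.18 - (11.77 / 8.6) * 52.23 ~ -6.3022
Y = slope * X + intercept. To avoid rounding drift from the rounded slope/intercept, evaluate the equivalent form Y = mean_Y + SD_Y * (X - mean_X) / SD_X at full precision:
Y = 65.18 + 11.77 * (54 - 52.23) / 8.6
Y = 65.18 + 11.77 * 1.77 / 8.6
Y = 65.18 + 20.8329 / 8.6
Y = 65.18 + 2.4224
Y = 67.6024

67.6024


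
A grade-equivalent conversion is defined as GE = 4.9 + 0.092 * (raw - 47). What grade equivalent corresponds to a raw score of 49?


raw - median = 49 - 47 = 2
slope * diff = 0.092 * 2 = 0.184
GE = 4.9 + 0.184
GE = 5.084

5.084


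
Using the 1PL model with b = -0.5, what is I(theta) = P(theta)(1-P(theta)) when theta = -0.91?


P = 1/(1+exp(-(-0.91--0.5))) = 0.3989
I = P*(1-P) = 0.3989 * 0.6011
I = 0.2398

0.2398


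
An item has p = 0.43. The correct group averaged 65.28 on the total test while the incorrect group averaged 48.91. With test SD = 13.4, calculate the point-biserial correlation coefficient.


q = 1 - p = 0.57
rpb = ((M1 - M0) / SD) * sqrt(p * q)
rpb = ((65.28 - 48.91) / 13.4) * sqrt(0.43 * 0.57)
rpb = 0.6048

0.6048


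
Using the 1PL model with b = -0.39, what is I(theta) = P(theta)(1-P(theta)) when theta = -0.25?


P = 1/(1+exp(-(-0.25--0.39))) = 0.5349
I = P*(1-P) = 0.5349 * 0.4651
I = 0.2488

0.2488


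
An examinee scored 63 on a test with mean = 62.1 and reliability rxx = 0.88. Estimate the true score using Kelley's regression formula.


T_est = rxx * X + (1 - rxx) * mean
T_est = 0.88 * 63 + 0.12 * 62.1
T_est = 55.44 + 7.452
T_est = 62.892

62.892


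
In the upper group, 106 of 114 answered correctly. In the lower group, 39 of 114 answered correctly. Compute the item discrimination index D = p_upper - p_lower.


p_upper = 106/114 = 0.9298
p_lower = 39/114 = 0.3421
D = 0.9298 - 0.3421 = 0.5877

0.5877


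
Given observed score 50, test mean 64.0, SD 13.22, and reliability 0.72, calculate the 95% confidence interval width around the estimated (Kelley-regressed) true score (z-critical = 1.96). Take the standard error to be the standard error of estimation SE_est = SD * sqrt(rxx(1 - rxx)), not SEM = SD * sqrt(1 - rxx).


True score estimate = 0.72*50 + 0.28*64.0 = 53.92
SE_est = SD * sqrt(rxx * (1 - rxx)) = 13.22 * sqrt(0.72 * 0.28) = 13.22 * sqrt(0.2016) = 5.935765
CI = T_est +/- z * SE_est, so width = 2 * z * SE_est = 2 * 1.96 * 5.935765
Width = 23.2682

23.2682


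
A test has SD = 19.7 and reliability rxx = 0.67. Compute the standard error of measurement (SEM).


SEM = SD * sqrt(1 - rxx)
SEM = 19.7 * sqrt(1 - 0.67)
SEM = 19.7 * sqrt(0.33) = 19.7 * 0.574456
SEM = 11.3168

11.3168


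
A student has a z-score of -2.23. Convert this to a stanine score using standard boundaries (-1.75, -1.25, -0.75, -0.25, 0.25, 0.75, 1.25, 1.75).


Stanine boundaries: [-1.75, -1.25, -0.75, -0.25, 0.25, 0.75, 1.25, 1.75]
z = -2.23
Check each boundary:
  z < -1.75
  z < -1.25
  z < -0.75
  z < -0.25
  z < 0.25
  z < 0.75
  z < 1.25
  z < 1.75
Highest qualifying boundary gives stanine = 1

1


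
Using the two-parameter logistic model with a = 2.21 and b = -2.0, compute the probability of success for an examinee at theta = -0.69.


a*(theta - b) = 2.21 * (-0.69 - -2.0) = 2.8951
exp(-2.8951) = 0.0553
P = 1 / (1 + 0.0553)
P = 0.9476

0.9476


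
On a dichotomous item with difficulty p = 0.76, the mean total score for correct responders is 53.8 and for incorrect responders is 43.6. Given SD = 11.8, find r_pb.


q = 1 - p = 0.24
rpb = ((M1 - M0) / SD) * sqrt(p * q)
rpb = ((53.8 - 43.6) / 11.8) * sqrt(0.76 * 0.24)
rpb = 0.3692

0.3692


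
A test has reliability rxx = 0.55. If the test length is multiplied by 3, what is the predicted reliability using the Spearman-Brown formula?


r_new = (n * rxx) / (1 + (n-1) * rxx)
r_new = (3 * 0.55) / (1 + 2 * 0.55)
r_new = 1.65 / 2.1
r_new = 0.7857

0.7857


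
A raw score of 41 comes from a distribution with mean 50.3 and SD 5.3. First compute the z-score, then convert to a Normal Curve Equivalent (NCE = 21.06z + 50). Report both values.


z = (X - mean) / SD = (41 - 50.3) / 5.3
z = -9.3 / 5.3
z = -1.7547
NCE = NCE = 21.06z + 50
Carry z at full precision (z = -9.3 / 5.3) into the conversion:
NCE = 21.06 * (-9.3 / 5.3) + 50 = -195.858 / 5.3 + 50
NCE = -36.9543 + 50
NCE = 13.0457

13.0457


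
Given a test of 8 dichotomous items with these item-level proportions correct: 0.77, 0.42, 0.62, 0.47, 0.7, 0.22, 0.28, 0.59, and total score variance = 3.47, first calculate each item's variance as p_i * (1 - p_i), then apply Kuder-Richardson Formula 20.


For each item, compute p_i * q_i:
  Item 1: 0.77 * 0.23 = 0.1771
  Item 2: 0.42 * 0.58 = 0.2436
  Item 3: 0.62 * 0.38 = 0.2356
  Item 4: 0.47 * 0.53 = 0.2491
  Item 5: 0.7 * 0.3 = 0.21
  Item 6: 0.22 * 0.78 = 0.1716
  Item 7: 0.28 * 0.72 = 0.2016
  Item 8: 0.59 * 0.41 = 0.2419
Sum(p_i * q_i) = 0.1771 + 0.2436 + 0.2356 + 0.2491 + 0.21 + 0.1716 + 0.2016 + 0.2419 = 1.7305
KR-20 = (k/(k-1)) * (1 - Sum(p_i*q_i) / Var_total)
= (8/7) * (1 - 1.7305/3.47)
= 1.1429 * 0.5013
KR-20 = 0.5729

0.5729


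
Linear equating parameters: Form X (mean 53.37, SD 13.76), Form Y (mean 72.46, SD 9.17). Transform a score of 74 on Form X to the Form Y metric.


slope = SD_Y / SD_X = 9.17 / 13.76 ~ 0.6664
intercept = mean_Y - slope * mean_X = 72.46 - (9.17 / 13.76) * 53.37 ~ 36.8929
Y = slope * X + intercept. To avoid rounding drift from the rounded slope/intercept, evaluate the equivalent form Y = mean_Y + SD_Y * (X - mean_X) / SD_X at full precision:
Y = 72.46 + 9.17 * (74 - 53.37) / 13.76
Y = 72.46 + 9.17 * 20.63 / 13.76
Y = 72.46 + 189.1771 / 13.76
Y = 72.46 + 13.7483
Y = 86.2083

86.2083


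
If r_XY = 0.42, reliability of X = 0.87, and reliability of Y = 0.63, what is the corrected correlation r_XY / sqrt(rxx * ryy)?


r_corrected = rxy / sqrt(rxx * ryy)
= 0.42 / sqrt(0.87 * 0.63)
= 0.42 / sqrt(0.5481)
= 0.42 / 0.740338
r_corrected = 0.5673

0.5673


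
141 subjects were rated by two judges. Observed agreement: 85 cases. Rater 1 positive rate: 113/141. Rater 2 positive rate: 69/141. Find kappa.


P_o = 85/141 = 0.602837
P_e = (113*69 + 28*72) / 19881 = 0.493587
kappa = (P_o - P_e) / (1 - P_e)
kappa = (0.602837 - 0.493587) / (1 - 0.493587)
kappa = 0.2157

0.2157


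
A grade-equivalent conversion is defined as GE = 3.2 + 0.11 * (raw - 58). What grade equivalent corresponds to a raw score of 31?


raw - median = 31 - 58 = -27
slope * diff = 0.11 * -27 = -2.97
GE = 3.2 + -2.97
GE = 0.23

0.23


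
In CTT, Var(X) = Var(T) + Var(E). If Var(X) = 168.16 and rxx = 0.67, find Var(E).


var_true = rxx * var_obs = 0.67 * 168.16 = 112.6672
var_error = var_obs - var_true
var_error = 168.16 - 112.6672
var_error = 55.4928

55.4928


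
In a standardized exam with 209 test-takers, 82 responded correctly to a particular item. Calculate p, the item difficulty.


Item difficulty p = number correct / total examinees
p = 82 / 209
p = 0.3923

0.3923


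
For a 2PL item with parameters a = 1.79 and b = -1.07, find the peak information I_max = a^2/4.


For 2PL, max info at theta = b = -1.07
I_max = a^2 / 4 = 1.79^2 / 4
= 3.2041 / 4
I_max = 0.801

0.801


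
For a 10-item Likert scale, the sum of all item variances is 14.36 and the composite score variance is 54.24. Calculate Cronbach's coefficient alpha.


alpha = (k/(k-1)) * (1 - sum(si^2)/s_total^2)
= (10/9) * (1 - 14.36/54.24)
alpha = 0.8169

0.8169


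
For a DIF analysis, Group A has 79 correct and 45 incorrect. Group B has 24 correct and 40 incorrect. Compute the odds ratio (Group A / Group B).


Odds_A = 79/45 = 1.7556
Odds_B = 24/40 = 0.6
OR = Odds_A / Odds_B = 1.7556 / 0.6
Exactly, OR = (79 * 40) / (45 * 24) = 3160 / 1080
OR = 2.9259

2.9259


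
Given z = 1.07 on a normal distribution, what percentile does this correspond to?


CDF(z) = 0.5 * (1 + erf(z/sqrt(2)))
erf(0.7566) = 0.7154
CDF = 0.8577
Percentile rank = 0.8577 * 100 = 85.77

85.77


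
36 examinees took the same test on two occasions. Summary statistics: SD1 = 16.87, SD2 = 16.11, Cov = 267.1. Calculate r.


r = cov(X,Y) / (SD_X * SD_Y)
r = 267.1 / (16.87 * 16.11)
r = 267.1 / 271.7757
r = 0.9828

0.9828


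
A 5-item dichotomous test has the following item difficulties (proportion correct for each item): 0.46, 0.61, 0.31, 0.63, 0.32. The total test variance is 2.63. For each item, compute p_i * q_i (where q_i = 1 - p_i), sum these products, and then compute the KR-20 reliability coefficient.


For each item, compute p_i * q_i:
  Item 1: 0.46 * 0.54 = 0.2484
  Item 2: 0.61 * 0.39 = 0.2379
  Item 3: 0.31 * 0.69 = 0.2139
  Item 4: 0.63 * 0.37 = 0.2331
  Item 5: 0.32 * 0.68 = 0.2176
Sum(p_i * q_i) = 0.2484 + 0.2379 + 0.2139 + 0.2331 + 0.2176 = 1.1509
KR-20 = (k/(k-1)) * (1 - Sum(p_i*q_i) / Var_total)
= (5/4) * (1 - 1.1509/2.63)
= 1.25 * 0.5624
KR-20 = 0.703

0.703


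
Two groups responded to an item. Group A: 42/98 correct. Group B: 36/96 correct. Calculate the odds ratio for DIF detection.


Odds_A = 42/56 = 0.75
Odds_B = 36/60 = 0.6
OR = Odds_A / Odds_B = 0.75 / 0.6
Exactly, OR = (42 * 60) / (56 * 36) = 2520 / 2016
OR = 1.25

1.25


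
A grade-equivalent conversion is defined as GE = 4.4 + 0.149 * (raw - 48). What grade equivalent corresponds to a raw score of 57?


raw - median = 57 - 48 = 9
slope * diff = 0.149 * 9 = 1.341
GE = 4.4 + 1.341
GE = 5.741

5.741


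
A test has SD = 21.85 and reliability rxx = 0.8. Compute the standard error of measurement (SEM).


SEM = SD * sqrt(1 - rxx)
SEM = 21.85 * sqrt(1 - 0.8)
SEM = 21.85 * sqrt(0.2) = 21.85 * 0.447214
SEM = 9.7716

9.7716


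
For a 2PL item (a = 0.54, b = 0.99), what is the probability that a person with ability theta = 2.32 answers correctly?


a*(theta - b) = 0.54 * (2.32 - 0.99) = 0.7182
exp(-0.7182) = 0.4876
P = 1 / (1 + 0.4876)
P = 0.6722

0.6722


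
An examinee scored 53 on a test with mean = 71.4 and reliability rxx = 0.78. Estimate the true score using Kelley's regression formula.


T_est = rxx * X + (1 - rxx) * mean
T_est = 0.78 * 53 + 0.22 * 71.4
T_est = 41.34 + 15.708
T_est = 57.048

57.048


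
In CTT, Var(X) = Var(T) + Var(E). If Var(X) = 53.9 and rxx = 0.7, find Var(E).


var_true = rxx * var_obs = 0.7 * 53.9 = 37.73
var_error = var_obs - var_true
var_error = 53.9 - 37.73
var_error = 16.17

16.17


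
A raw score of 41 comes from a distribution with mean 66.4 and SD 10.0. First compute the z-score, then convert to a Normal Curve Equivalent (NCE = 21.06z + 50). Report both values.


z = (X - mean) / SD = (41 - 66.4) / 10.0
z = -25.4 / 10.0
z = -2.54
NCE = NCE = 21.06z + 50
Carry z at full precision (z = -25.4 / 10.0) into the conversion:
NCE = 21.06 * (-25.4 / 10.0) + 50 = -534.924 / 10.0 + 50
NCE = -53.4924 + 50
NCE = -3.4924

-3.4924


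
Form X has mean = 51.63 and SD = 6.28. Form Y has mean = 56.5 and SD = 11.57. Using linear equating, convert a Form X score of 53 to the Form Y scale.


slope = SD_Y / SD_X = 11.57 / 6.28 ~ 1.8424
intercept = mean_Y - slope * mean_X = 56.5 - (11.57 / 6.28) * 51.63 ~ -38.6209
Y = slope * X + intercept. To avoid rounding drift from the rounded slope/intercept, evaluate the equivalent form Y = mean_Y + SD_Y * (X - mean_X) / SD_X at full precision:
Y = 56.5 + 11.57 * (53 - 51.63) / 6.28
Y = 56.5 + 11.57 * 1.37 / 6.28
Y = 56.5 + 15.8509 / 6.28
Y = 56.5 + 2.524
Y = 59.024

59.024


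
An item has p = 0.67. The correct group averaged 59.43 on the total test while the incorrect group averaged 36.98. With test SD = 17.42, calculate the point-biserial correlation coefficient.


q = 1 - p = 0.33
rpb = ((M1 - M0) / SD) * sqrt(p * q)
rpb = ((59.43 - 36.98) / 17.42) * sqrt(0.67 * 0.33)
rpb = 0.606

0.606


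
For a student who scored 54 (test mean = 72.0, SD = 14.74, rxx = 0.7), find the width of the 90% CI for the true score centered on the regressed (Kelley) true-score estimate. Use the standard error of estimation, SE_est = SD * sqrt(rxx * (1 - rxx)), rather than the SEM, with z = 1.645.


True score estimate = 0.7*54 + 0.3*72.0 = 59.4
SE_est = SD * sqrt(rxx * (1 - rxx)) = 14.74 * sqrt(0.7 * 0.3) = 14.74 * sqrt(0.21) = 6.754717
CI = T_est +/- z * SE_est, so width = 2 * z * SE_est = 2 * 1.645 * 6.754717
Width = 22.223

22.223


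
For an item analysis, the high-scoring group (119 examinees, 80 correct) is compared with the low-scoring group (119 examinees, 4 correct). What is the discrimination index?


p_upper = 80/119 = 0.6723
p_lower = 4/119 = 0.0336
D = 0.6723 - 0.0336 = 0.6387

0.6387


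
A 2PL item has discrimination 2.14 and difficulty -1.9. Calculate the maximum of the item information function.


For 2PL, max info at theta = b = -1.9
I_max = a^2 / 4 = 2.14^2 / 4
= 4.5796 / 4
I_max = 1.1449

1.1449


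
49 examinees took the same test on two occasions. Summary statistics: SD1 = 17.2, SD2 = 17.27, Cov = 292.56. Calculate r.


r = cov(X,Y) / (SD_X * SD_Y)
r = 292.56 / (17.2 * 17.27)
r = 292.56 / 297.044
r = 0.9849

0.9849


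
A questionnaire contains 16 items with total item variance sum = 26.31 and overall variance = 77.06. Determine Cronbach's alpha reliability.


alpha = (k/(k-1)) * (1 - sum(si^2)/s_total^2)
= (16/15) * (1 - 26.31/77.06)
alpha = 0.7025

0.7025


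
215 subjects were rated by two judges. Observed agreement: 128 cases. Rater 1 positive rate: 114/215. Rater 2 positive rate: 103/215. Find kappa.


P_o = 128/215 = 0.595349
P_e = (114*103 + 101*112) / 46225 = 0.498734
kappa = (P_o - P_e) / (1 - P_e)
kappa = (0.595349 - 0.498734) / (1 - 0.498734)
kappa = 0.1927

0.1927


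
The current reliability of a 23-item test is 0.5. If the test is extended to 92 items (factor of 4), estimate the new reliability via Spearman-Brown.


r_new = (n * rxx) / (1 + (n-1) * rxx)
r_new = (4 * 0.5) / (1 + 3 * 0.5)
r_new = 2.0 / 2.5
r_new = 0.8

0.8


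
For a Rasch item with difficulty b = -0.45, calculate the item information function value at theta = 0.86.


P = 1/(1+exp(-(0.86--0.45))) = 0.7875
I = P*(1-P) = 0.7875 * 0.2125
I = 0.1673

0.1673


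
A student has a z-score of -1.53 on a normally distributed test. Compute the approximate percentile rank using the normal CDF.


CDF(z) = 0.5 * (1 + erf(z/sqrt(2)))
erf(-1.0819) = -0.874
CDF = 0.063
Percentile rank = 0.063 * 100 = 6.3

6.3


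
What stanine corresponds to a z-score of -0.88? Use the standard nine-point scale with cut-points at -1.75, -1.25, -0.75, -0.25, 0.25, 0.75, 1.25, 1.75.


Stanine boundaries: [-1.75, -1.25, -0.75, -0.25, 0.25, 0.75, 1.25, 1.75]
z = -0.88
Check each boundary:
  z >= -1.75 -> could be stanine 2
  z >= -1.25 -> could be stanine 3
  z < -0.75
  z < -0.25
  z < 0.25
  z < 0.75
  z < 1.25
  z < 1.75
Highest qualifying boundary gives stanine = 3

3


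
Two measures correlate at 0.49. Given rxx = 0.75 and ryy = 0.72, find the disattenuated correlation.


r_corrected = rxy / sqrt(rxx * ryy)
= 0.49 / sqrt(0.75 * 0.72)
= 0.49 / sqrt(0.54)
= 0.49 / 0.734847
r_corrected = 0.6668

0.6668


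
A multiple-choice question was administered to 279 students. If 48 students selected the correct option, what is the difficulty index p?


Item difficulty p = number correct / total examinees
p = 48 / 279
p = 0.172

0.172


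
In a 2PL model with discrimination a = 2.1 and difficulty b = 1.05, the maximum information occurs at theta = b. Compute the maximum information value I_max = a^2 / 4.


For 2PL, max info at theta = b = 1.05
I_max = a^2 / 4 = 2.1^2 / 4
= 4.41 / 4
I_max = 1.1025

1.1025


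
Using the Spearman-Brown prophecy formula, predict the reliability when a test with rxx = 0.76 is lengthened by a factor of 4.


r_new = (n * rxx) / (1 + (n-1) * rxx)
r_new = (4 * 0.76) / (1 + 3 * 0.76)
r_new = 3.04 / 3.28
r_new = 0.9268

0.9268


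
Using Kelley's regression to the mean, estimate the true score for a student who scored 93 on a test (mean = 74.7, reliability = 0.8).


T_est = rxx * X + (1 - rxx) * mean
T_est = 0.8 * 93 + 0.2 * 74.7
T_est = 74.4 + 14.94
T_est = 89.34

89.34


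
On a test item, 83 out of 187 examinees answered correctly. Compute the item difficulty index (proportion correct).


Item difficulty p = number correct / total examinees
p = 83 / 187
p = 0.4439

0.4439


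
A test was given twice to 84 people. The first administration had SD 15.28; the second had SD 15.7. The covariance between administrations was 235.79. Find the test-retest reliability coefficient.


r = cov(X,Y) / (SD_X * SD_Y)
r = 235.79 / (15.28 * 15.7)
r = 235.79 / 239.896
r = 0.9829

0.9829


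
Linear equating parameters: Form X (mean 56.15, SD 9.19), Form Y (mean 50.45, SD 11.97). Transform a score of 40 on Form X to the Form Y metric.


slope = SD_Y / SD_X = 11.97 / 9.19 ~ 1.3025
intercept = mean_Y - slope * mean_X = 50.45 - (11.97 / 9.19) * 56.15 ~ -22.6855
Y = slope * X + intercept. To avoid rounding drift from the rounded slope/intercept, evaluate the equivalent form Y = mean_Y + SD_Y * (X - mean_X) / SD_X at full precision:
Y = 50.45 + 11.97 * (40 - 56.15) / 9.19
Y = 50.45 - 11.97 * 16.15 / 9.19
Y = 50.45 - 193.3155 / 9.19
Y = 50.45 - 21.0354
Y = 29.4146

29.4146


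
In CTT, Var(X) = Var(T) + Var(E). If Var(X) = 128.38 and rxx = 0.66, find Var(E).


var_true = rxx * var_obs = 0.66 * 128.38 = 84.7308
var_error = var_obs - var_true
var_error = 128.38 - 84.7308
var_error = 43.6492

43.6492


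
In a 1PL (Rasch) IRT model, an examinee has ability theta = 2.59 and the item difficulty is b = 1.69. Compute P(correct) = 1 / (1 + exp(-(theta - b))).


theta - b = 2.59 - 1.69 = 0.9
exp(-(theta - b)) = exp(-0.9) = 0.4066
P = 1 / (1 + 0.4066)
P = 0.7109

0.7109


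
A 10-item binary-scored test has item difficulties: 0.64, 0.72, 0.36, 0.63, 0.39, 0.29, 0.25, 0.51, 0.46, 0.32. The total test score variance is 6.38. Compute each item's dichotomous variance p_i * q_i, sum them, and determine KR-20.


For each item, compute p_i * q_i:
  Item 1: 0.64 * 0.36 = 0.2304
  Item 2: 0.72 * 0.28 = 0.2016
  Item 3: 0.36 * 0.64 = 0.2304
  Item 4: 0.63 * 0.37 = 0.2331
  Item 5: 0.39 * 0.61 = 0.2379
  Item 6: 0.29 * 0.71 = 0.2059
  Item 7: 0.25 * 0.75 = 0.1875
  Item 8: 0.51 * 0.49 = 0.2499
  Item 9: 0.46 * 0.54 = 0.2484
  Item 10: 0.32 * 0.68 = 0.2176
Sum(p_i * q_i) = 0.2304 + 0.2016 + 0.2304 + 0.2331 + 0.2379 + 0.2059 + 0.1875 + 0.2499 + 0.2484 + 0.2176 = 2.2427
KR-20 = (k/(k-1)) * (1 - Sum(p_i*q_i) / Var_total)
= (10/9) * (1 - 2.2427/6.38)
= 1.1111 * 0.6485
KR-20 = 0.7205

0.7205


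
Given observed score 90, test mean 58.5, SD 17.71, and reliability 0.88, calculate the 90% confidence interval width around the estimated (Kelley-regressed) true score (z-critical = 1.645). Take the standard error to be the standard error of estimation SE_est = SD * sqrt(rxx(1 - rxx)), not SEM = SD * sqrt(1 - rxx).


True score estimate = 0.88*90 + 0.12*58.5 = 86.22
SE_est = SD * sqrt(rxx * (1 - rxx)) = 17.71 * sqrt(0.88 * 0.12) = 17.71 * sqrt(0.1056) = 5.755069
CI = T_est +/- z * SE_est, so width = 2 * z * SE_est = 2 * 1.645 * 5.755069
Width = 18.9342

18.9342


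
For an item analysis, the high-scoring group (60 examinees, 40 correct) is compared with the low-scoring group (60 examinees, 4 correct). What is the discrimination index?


p_upper = 40/60 = 0.6667
p_lower = 4/60 = 0.0667
D = 0.6667 - 0.0667 = 0.6

0.6


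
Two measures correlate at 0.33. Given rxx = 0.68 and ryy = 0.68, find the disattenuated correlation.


r_corrected = rxy / sqrt(rxx * ryy)
= 0.33 / sqrt(0.68 * 0.68)
= 0.33 / sqrt(0.4624)
= 0.33 / 0.68
r_corrected = 0.4853

0.4853


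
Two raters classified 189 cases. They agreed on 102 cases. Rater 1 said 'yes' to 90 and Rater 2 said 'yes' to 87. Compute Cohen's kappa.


P_o = 102/189 = 0.539683
P_e = (90*87 + 99*102) / 35721 = 0.50189
kappa = (P_o - P_e) / (1 - P_e)
kappa = (0.539683 - 0.50189) / (1 - 0.50189)
kappa = 0.0759

0.0759


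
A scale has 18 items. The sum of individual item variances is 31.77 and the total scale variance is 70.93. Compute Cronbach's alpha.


alpha = (k/(k-1)) * (1 - sum(si^2)/s_total^2)
= (18/17) * (1 - 31.77/70.93)
alpha = 0.5846

0.5846


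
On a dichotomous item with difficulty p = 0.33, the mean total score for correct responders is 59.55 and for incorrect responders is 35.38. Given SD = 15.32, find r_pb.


q = 1 - p = 0.67
rpb = ((M1 - M0) / SD) * sqrt(p * q)
rpb = ((59.55 - 35.38) / 15.32) * sqrt(0.33 * 0.67)
rpb = 0.7418

0.7418


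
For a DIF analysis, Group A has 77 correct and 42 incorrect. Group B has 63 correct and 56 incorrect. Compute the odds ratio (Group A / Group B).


Odds_A = 77/42 = 1.8333
Odds_B = 63/56 = 1.125
OR = Odds_A / Odds_B = 1.8333 / 1.125
Exactly, OR = (77 * 56) / (42 * 63) = 4312 / 2646
OR = 1.6296

1.6296


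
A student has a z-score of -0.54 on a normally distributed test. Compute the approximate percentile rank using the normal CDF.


CDF(z) = 0.5 * (1 + erf(z/sqrt(2)))
erf(-0.3818) = -0.4108
CDF = 0.2946
Percentile rank = 0.2946 * 100 = 29.46

29.46


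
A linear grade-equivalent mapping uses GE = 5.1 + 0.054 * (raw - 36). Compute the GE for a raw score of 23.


raw - median = 23 - 36 = -13
slope * diff = 0.054 * -13 = -0.702
GE = 5.1 + -0.702
GE = 4.398

4.398


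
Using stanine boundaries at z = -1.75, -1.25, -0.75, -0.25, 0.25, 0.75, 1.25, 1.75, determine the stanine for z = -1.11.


Stanine boundaries: [-1.75, -1.25, -0.75, -0.25, 0.25, 0.75, 1.25, 1.75]
z = -1.11
Check each boundary:
  z >= -1.75 -> could be stanine 2
  z >= -1.25 -> could be stanine 3
  z < -0.75
  z < -0.25
  z < 0.25
  z < 0.75
  z < 1.25
  z < 1.75
Highest qualifying boundary gives stanine = 3

3


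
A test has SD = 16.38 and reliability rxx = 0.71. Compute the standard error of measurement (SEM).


SEM = SD * sqrt(1 - rxx)
SEM = 16.38 * sqrt(1 - 0.71)
SEM = 16.38 * sqrt(0.29) = 16.38 * 0.538516
SEM = 8.8209

8.8209


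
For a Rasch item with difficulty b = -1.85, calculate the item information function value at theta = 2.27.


P = 1/(1+exp(-(2.27--1.85))) = 0.984
I = P*(1-P) = 0.984 * 0.016
I = 0.0157

0.0157


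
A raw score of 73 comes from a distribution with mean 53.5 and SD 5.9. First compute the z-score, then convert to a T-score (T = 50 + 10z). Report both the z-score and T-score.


z = (X - mean) / SD = (73 - 53.5) / 5.9
z = 19.5 / 5.9
z = 3.3051
T-score = T = 50 + 10z
Carry z at full precision (z = 19.5 / 5.9) into the conversion:
T-score = 50 + 10 * (19.5 / 5.9) = 50 + 195 / 5.9
T-score = 50 + 33.0508
T-score = 83.0508

83.0508


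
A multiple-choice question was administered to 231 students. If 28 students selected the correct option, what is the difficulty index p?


Item difficulty p = number correct / total examinees
p = 28 / 231
p = 0.1212

0.1212


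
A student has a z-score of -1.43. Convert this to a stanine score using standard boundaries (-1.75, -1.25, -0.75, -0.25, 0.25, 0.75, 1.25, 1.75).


Stanine boundaries: [-1.75, -1.25, -0.75, -0.25, 0.25, 0.75, 1.25, 1.75]
z = -1.43
Check each boundary:
  z >= -1.75 -> could be stanine 2
  z < -1.25
  z < -0.75
  z < -0.25
  z < 0.25
  z < 0.75
  z < 1.25
  z < 1.75
Highest qualifying boundary gives stanine = 2

2


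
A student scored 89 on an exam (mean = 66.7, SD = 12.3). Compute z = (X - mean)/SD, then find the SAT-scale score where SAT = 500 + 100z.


z = (X - mean) / SD = (89 - 66.7) / 12.3
z = 22.3 / 12.3
z = 1.813
SAT-scale = SAT = 500 + 100z
Carry z at full precision (z = 22.3 / 12.3) into the conversion:
SAT-scale = 500 + 100 * (22.3 / 12.3) = 500 + 2230 / 12.3
SAT-scale = 500 + 181.3008
SAT-scale = 681.3008

681.3008


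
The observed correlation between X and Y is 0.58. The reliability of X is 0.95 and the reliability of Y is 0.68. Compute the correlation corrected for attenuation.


r_corrected = rxy / sqrt(rxx * ryy)
= 0.58 / sqrt(0.95 * 0.68)
= 0.58 / sqrt(0.646)
= 0.58 / 0.803741
r_corrected = 0.7216

0.7216


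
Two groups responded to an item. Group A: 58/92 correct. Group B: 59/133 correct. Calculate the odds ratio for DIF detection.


Odds_A = 58/34 = 1.7059
Odds_B = 59/74 = 0.7973
OR = Odds_A / Odds_B = 1.7059 / 0.7973
Exactly, OR = (58 * 74) / (34 * 59) = 4292 / 2006
OR = 2.1396

2.1396


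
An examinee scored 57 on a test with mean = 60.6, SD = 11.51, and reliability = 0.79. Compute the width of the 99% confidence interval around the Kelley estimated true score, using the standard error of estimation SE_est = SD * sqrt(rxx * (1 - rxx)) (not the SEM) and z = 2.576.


True score estimate = 0.79*57 + 0.21*60.6 = 57.756
SE_est = SD * sqrt(rxx * (1 - rxx)) = 11.51 * sqrt(0.79 * 0.21) = 11.51 * sqrt(0.1659) = 4.688118
CI = T_est +/- z * SE_est, so width = 2 * z * SE_est = 2 * 2.576 * 4.688118
Width = 24.1532

24.1532


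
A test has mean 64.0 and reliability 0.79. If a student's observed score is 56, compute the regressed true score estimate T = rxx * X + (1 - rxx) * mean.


T_est = rxx * X + (1 - rxx) * mean
T_est = 0.79 * 56 + 0.21 * 64.0
T_est = 44.24 + 13.44
T_est = 57.68

57.68


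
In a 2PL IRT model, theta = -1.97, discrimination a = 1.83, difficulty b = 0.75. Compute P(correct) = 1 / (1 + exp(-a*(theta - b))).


a*(theta - b) = 1.83 * (-1.97 - 0.75) = -4.9776
exp(--4.9776) = 145.1257
P = 1 / (1 + 145.1257)
P = 0.0068

0.0068


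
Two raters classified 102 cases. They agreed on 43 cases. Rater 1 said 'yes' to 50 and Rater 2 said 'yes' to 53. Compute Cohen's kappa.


P_o = 43/102 = 0.421569
P_e = (50*53 + 52*49) / 10404 = 0.499616
kappa = (P_o - P_e) / (1 - P_e)
kappa = (0.421569 - 0.499616) / (1 - 0.499616)
kappa = -0.156

-0.156


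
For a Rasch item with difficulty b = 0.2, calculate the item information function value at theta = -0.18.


P = 1/(1+exp(-(-0.18-0.2))) = 0.4061
I = P*(1-P) = 0.4061 * 0.5939
I = 0.2412

0.2412


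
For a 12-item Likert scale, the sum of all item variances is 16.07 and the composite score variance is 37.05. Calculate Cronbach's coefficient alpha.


alpha = (k/(k-1)) * (1 - sum(si^2)/s_total^2)
= (12/11) * (1 - 16.07/37.05)
alpha = 0.6177

0.6177


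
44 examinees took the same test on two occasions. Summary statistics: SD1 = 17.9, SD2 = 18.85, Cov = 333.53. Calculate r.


r = cov(X,Y) / (SD_X * SD_Y)
r = 333.53 / (17.9 * 18.85)
r = 333.53 / 337.415
r = 0.9885

0.9885


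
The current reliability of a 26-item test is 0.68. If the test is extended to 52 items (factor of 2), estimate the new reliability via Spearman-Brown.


r_new = (n * rxx) / (1 + (n-1) * rxx)
r_new = (2 * 0.68) / (1 + 1 * 0.68)
r_new = 1.36 / 1.68
r_new = 0.8095

0.8095


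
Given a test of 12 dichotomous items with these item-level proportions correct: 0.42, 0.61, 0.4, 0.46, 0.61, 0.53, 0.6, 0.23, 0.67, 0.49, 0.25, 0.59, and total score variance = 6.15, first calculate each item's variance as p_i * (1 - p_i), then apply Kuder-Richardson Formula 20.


For each item, compute p_i * q_i:
  Item 1: 0.42 * 0.58 = 0.2436
  Item 2: 0.61 * 0.39 = 0.2379
  Item 3: 0.4 * 0.6 = 0.24
  Item 4: 0.46 * 0.54 = 0.2484
  Item 5: 0.61 * 0.39 = 0.2379
  Item 6: 0.53 * 0.47 = 0.2491
  Item 7: 0.6 * 0.4 = 0.24
  Item 8: 0.23 * 0.77 = 0.1771
  Item 9: 0.67 * 0.33 = 0.2211
  Item 10: 0.49 * 0.51 = 0.2499
  Item 11: 0.25 * 0.75 = 0.1875
  Item 12: 0.59 * 0.41 = 0.2419
Sum(p_i * q_i) = 0.2436 + 0.2379 + 0.24 + 0.2484 + 0.2379 + 0.2491 + 0.24 + 0.1771 + 0.2211 + 0.2499 + 0.1875 + 0.2419 = 2.7744
KR-20 = (k/(k-1)) * (1 - Sum(p_i*q_i) / Var_total)
= (12/11) * (1 - 2.7744/6.15)
= 1.0909 * 0.5489
KR-20 = 0.5988

0.5988


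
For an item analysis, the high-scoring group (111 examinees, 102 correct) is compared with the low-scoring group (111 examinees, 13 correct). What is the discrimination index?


p_upper = 102/111 = 0.9189
p_lower = 13/111 = 0.1171
D = 0.9189 - 0.1171 = 0.8018

0.8018


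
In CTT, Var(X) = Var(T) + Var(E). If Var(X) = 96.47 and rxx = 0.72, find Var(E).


var_true = rxx * var_obs = 0.72 * 96.47 = 69.4584
var_error = var_obs - var_true
var_error = 96.47 - 69.4584
var_error = 27.0116

27.0116


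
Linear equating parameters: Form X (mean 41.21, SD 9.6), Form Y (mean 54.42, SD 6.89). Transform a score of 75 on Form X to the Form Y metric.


slope = SD_Y / SD_X = 6.89 / 9.6 ~ 0.7177
intercept = mean_Y - slope * mean_X = 54.42 - (6.89 / 9.6) * 41.21 ~ 24.8432
Y = slope * X + intercept. To avoid rounding drift from the rounded slope/intercept, evaluate the equivalent form Y = mean_Y + SD_Y * (X - mean_X) / SD_X at full precision:
Y = 54.42 + 6.89 * (75 - 41.21) / 9.6
Y = 54.42 + 6.89 * 33.79 / 9.6
Y = 54.42 + 232.8131 / 9.6
Y = 54.42 + 24.2514
Y = 78.6714

78.6714


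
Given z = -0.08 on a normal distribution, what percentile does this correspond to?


CDF(z) = 0.5 * (1 + erf(z/sqrt(2)))
erf(-0.0566) = -0.0638
CDF = 0.4681
Percentile rank = 0.4681 * 100 = 46.81

46.81


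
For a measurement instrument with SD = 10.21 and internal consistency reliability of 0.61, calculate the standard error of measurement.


SEM = SD * sqrt(1 - rxx)
SEM = 10.21 * sqrt(1 - 0.61)
SEM = 10.21 * sqrt(0.39) = 10.21 * 0.6245
SEM = 6.3761

6.3761


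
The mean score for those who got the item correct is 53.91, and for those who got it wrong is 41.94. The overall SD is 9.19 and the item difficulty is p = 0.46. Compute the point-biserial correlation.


q = 1 - p = 0.54
rpb = ((M1 - M0) / SD) * sqrt(p * q)
rpb = ((53.91 - 41.94) / 9.19) * sqrt(0.46 * 0.54)
rpb = 0.6492

0.6492


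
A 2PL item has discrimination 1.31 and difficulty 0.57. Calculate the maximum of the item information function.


For 2PL, max info at theta = b = 0.57
I_max = a^2 / 4 = 1.31^2 / 4
= 1.7161 / 4
I_max = 0.429

0.429


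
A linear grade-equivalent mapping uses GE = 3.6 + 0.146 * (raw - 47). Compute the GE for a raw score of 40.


raw - median = 40 - 47 = -7
slope * diff = 0.146 * -7 = -1.022
GE = 3.6 + -1.022
GE = 2.578

2.578


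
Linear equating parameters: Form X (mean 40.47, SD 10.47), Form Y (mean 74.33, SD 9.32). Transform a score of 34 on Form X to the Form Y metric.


slope = SD_Y / SD_X = 9.32 / 10.47 ~ 0.8902
intercept = mean_Y - slope * mean_X = 74.33 - (9.32 / 10.47) * 40.47 ~ 38.3051
Y = slope * X + intercept. To avoid rounding drift from the rounded slope/intercept, evaluate the equivalent form Y = mean_Y + SD_Y * (X - mean_X) / SD_X at full precision:
Y = 74.33 + 9.32 * (34 - 40.47) / 10.47
Y = 74.33 - 9.32 * 6.47 / 10.47
Y = 74.33 - 60.3004 / 10.47
Y = 74.33 - 5.7594
Y = 68.5706

68.5706


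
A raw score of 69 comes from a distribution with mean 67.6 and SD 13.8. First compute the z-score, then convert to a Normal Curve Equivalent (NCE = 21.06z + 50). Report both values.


z = (X - mean) / SD = (69 - 67.6) / 13.8
z = 1.4 / 13.8
z = 0.1014
NCE = NCE = 21.06z + 50
Carry z at full precision (z = 1.4 / 13.8) into the conversion:
NCE = 21.06 * (1.4 / 13.8) + 50 = 29.484 / 13.8 + 50
NCE = 2.1365 + 50
NCE = 52.1365

52.1365


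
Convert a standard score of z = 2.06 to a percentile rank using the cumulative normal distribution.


CDF(z) = 0.5 * (1 + erf(z/sqrt(2)))
erf(1.4566) = 0.9606
CDF = 0.9803
Percentile rank = 0.9803 * 100 = 98.03

98.03


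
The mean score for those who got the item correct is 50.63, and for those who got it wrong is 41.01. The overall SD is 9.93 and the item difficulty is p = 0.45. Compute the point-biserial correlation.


q = 1 - p = 0.55
rpb = ((M1 - M0) / SD) * sqrt(p * q)
rpb = ((50.63 - 41.01) / 9.93) * sqrt(0.45 * 0.55)
rpb = 0.482

0.482


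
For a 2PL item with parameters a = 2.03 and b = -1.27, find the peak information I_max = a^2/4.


For 2PL, max info at theta = b = -1.27
I_max = a^2 / 4 = 2.03^2 / 4
= 4.1209 / 4
I_max = 1.0302

1.0302


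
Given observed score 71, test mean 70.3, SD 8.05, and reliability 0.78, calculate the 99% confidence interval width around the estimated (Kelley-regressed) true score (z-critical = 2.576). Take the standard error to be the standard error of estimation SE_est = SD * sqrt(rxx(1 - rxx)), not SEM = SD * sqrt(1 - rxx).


True score estimate = 0.78*71 + 0.22*70.3 = 70.846
SE_est = SD * sqrt(rxx * (1 - rxx)) = 8.05 * sqrt(0.78 * 0.22) = 8.05 * sqrt(0.1716) = 3.334683
CI = T_est +/- z * SE_est, so width = 2 * z * SE_est = 2 * 2.576 * 3.334683
Width = 17.1803

17.1803


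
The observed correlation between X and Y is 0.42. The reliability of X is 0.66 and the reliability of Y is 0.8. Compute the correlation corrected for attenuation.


r_corrected = rxy / sqrt(rxx * ryy)
= 0.42 / sqrt(0.66 * 0.8)
= 0.42 / sqrt(0.528)
= 0.42 / 0.726636
r_corrected = 0.578

0.578


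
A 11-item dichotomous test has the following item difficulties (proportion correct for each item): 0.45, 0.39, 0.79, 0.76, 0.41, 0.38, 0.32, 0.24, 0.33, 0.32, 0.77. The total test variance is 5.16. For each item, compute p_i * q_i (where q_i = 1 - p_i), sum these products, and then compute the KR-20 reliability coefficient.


For each item, compute p_i * q_i:
  Item 1: 0.45 * 0.55 = 0.2475
  Item 2: 0.39 * 0.61 = 0.2379
  Item 3: 0.79 * 0.21 = 0.1659
  Item 4: 0.76 * 0.24 = 0.1824
  Item 5: 0.41 * 0.59 = 0.2419
  Item 6: 0.38 * 0.62 = 0.2356
  Item 7: 0.32 * 0.68 = 0.2176
  Item 8: 0.24 * 0.76 = 0.1824
  Item 9: 0.33 * 0.67 = 0.2211
  Item 10: 0.32 * 0.68 = 0.2176
  Item 11: 0.77 * 0.23 = 0.1771
Sum(p_i * q_i) = 0.2475 + 0.2379 + 0.1659 + 0.1824 + 0.2419 + 0.2356 + 0.2176 + 0.1824 + 0.2211 + 0.2176 + 0.1771 = 2.327
KR-20 = (k/(k-1)) * (1 - Sum(p_i*q_i) / Var_total)
= (11/10) * (1 - 2.327/5.16)
= 1.1 * 0.549
KR-20 = 0.6039

0.6039


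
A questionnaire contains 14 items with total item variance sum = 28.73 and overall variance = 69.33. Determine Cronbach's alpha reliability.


alpha = (k/(k-1)) * (1 - sum(si^2)/s_total^2)
= (14/13) * (1 - 28.73/69.33)
alpha = 0.6307

0.6307
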